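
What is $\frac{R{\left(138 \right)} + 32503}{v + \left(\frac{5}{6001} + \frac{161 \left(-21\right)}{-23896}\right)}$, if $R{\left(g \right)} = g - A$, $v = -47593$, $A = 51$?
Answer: $- \frac{4673402610640}{6824810841467} \approx -0.68477$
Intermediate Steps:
$R{\left(g \right)} = -51 + g$ ($R{\left(g \right)} = g - 51 = -51 + g$)
$\frac{R{\left(138 \right)} + 32503}{v + \left(\frac{5}{6001} + \frac{161 \left(-21\right)}{-23896}\right)} = \frac{\left(-51 + 138\right) + 32503}{-47593 + \left(\frac{5}{6001} + \frac{161 \left(-21\right)}{-23896}\right)} = \frac{87 + 32503}{-47593 + \left(5 \cdot \frac{1}{6001} - - \frac{3381}{23896}\right)} = \frac{32590}{-47593 + \left(\frac{5}{6001} + \frac{3381}{23896}\right)} = \frac{32590}{-47593 + \frac{20408861}{143399896}} = \frac{32590}{- \frac{6824810841467}{143399896}} = 32590 \left(- \frac{143399896}{6824810841467}\right) = - \frac{4673402610640}{6824810841467}$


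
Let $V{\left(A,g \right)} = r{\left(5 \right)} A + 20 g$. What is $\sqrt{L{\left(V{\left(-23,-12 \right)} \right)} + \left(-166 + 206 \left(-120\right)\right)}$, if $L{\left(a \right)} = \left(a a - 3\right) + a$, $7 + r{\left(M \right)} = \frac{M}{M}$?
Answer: $i \sqrt{14587} \approx 120.78 i$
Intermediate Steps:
$r{\left(M \right)} = -6$ ($r{\left(M \right)} = -7 + \frac{M}{M} = -7 + 1 = -6$)
$V{\left(A,g \right)} = - 6 A + 20 g$
$L{\left(a \right)} = -3 + a + a^{2}$ ($L{\left(a \right)} = \left(a^{2} - 3\right) + a = \left(-3 + a^{2}\right) + a = -3 + a + a^{2}$)
$\sqrt{L{\left(V{\left(-23,-12 \right)} \right)} + \left(-166 + 206 \left(-120\right)\right)} = \sqrt{\left(-3 + \left(\left(-6\right) \left(-23\right) + 20 \left(-12\right)\right) + \left(\left(-6\right) \left(-23\right) + 20 \left(-12\right)\right)^{2}\right) + \left(-166 + 206 \left(-120\right)\right)} = \sqrt{\left(-3 + \left(138 - 240\right) + \left(138 - 240\right)^{2}\right) - 24886} = \sqrt{\left(-3 - 102 + \left(-102\right)^{2}\right) - 24886} = \sqrt{\left(-3 - 102 + 10404\right) - 24886} = \sqrt{10299 - 24886} = \sqrt{-14587} = i \sqrt{14587}$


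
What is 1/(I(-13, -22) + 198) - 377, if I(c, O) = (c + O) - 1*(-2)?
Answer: -62204/165 ≈ -376.99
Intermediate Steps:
I(c, O) = 2 + O + c (I(c, O) = (O + c) + 2 = 2 + O + c)
1/(I(-13, -22) + 198) - 377 = 1/((2 - 22 - 13) + 198) - 377 = 1/(-33 + 198) - 377 = 1/165 - 377 = -62204/165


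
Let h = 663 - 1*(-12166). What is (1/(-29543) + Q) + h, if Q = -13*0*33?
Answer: 379007146/29543 ≈ 12829.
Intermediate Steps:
Q = 0 (Q = 0*33 = 0)
h = 12829 (h = 663 + 12166 = 12829)
(1/(-29543) + Q) + h = (1/(-29543) + 0) + 12829 = (-1/29543 + 0) + 12829 = -1/29543 + 12829 = 379007146/29543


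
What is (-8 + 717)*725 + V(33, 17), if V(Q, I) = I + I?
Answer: 514059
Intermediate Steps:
V(Q, I) = 2*I
(-8 + 717)*725 + V(33, 17) = (-8 + 717)*725 + 2*17 = 709*725 + 34 = 514025 + 34 = 514059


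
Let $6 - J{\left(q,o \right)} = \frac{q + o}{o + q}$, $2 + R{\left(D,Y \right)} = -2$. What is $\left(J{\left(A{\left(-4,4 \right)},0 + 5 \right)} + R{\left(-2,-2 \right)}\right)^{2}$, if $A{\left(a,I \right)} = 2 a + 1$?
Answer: $1$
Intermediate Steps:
$A{\left(a,I \right)} = 1 + 2 a$
$R{\left(D,Y \right)} = -4$ ($R{\left(D,Y \right)} = -2 - 2 = -4$)
$J{\left(q,o \right)} = 5$ ($J{\left(q,o \right)} = 6 - \frac{q + o}{o + q} = 6 - \frac{o + q}{o + q} = 6 - 1 = 5$)
$\left(J{\left(A{\left(-4,4 \right)},0 + 5 \right)} + R{\left(-2,-2 \right)}\right)^{2} = \left(5 - 4\right)^{2} = 1^{2} = 1$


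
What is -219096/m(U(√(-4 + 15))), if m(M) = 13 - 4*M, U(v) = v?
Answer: 2848248/7 + 876384*√11/7 ≈ 8.2213e+5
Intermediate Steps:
-219096/m(U(√(-4 + 15))) = -219096/(13 - 4*√(-4 + 15)) = -219096/(13 - 4*√11)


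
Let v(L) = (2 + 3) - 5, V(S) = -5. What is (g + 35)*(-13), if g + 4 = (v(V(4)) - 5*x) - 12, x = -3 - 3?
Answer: -637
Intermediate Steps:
v(L) = 0 (v(L) = 5 - 5 = 0)
x = -6
g = 14 (g = -4 + ((0 - 5*(-6)) - 12) = -4 + ((0 + 30) - 12) = -4 + (30 - 12) = -4 + 18 = 14)
(g + 35)*(-13) = (14 + 35)*(-13) = 49*(-13) = -637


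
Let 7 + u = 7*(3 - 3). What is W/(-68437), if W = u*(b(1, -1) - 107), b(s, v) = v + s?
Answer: -749/68437 ≈ -0.010944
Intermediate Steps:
u = -7 (u = -7 + 7*(3 - 3) = -7 + 7*0 = -7 + 0 = -7)
b(s, v) = s + v
W = 749 (W = -7*((1 - 1) - 107) = -7*(0 - 107) = -7*(-107) = 749)
W/(-68437) = 749/(-68437) = 749*(-1/68437) = -749/68437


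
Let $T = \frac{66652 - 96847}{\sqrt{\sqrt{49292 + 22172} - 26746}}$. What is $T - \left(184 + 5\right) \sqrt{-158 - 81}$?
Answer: $\frac{- 189 \sqrt{-3196147 + 239 \sqrt{17866}} + \frac{30195 i \sqrt{2}}{2}}{\sqrt{13373 - \sqrt{17866}}} \approx - 2736.3 i$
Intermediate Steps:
$T = - \frac{30195}{\sqrt{-26746 + 2 \sqrt{17866}}}$ ($T = \frac{66652 - 96847}{\sqrt{\sqrt{71464} - 26746}} = - \frac{30195}{\sqrt{2 \sqrt{17866} - 26746}} = - \frac{30195}{\sqrt{-26746 + 2 \sqrt{17866}}} \approx 185.56 i$)
$T - \left(184 + 5\right) \sqrt{-158 - 81} = \frac{30195 i \sqrt{2}}{2 \sqrt{13373 - \sqrt{17866}}} - \left(184 + 5\right) \sqrt{-158 - 81} = \frac{30195 i \sqrt{2}}{2 \sqrt{13373 - \sqrt{17866}}} - 189 \sqrt{-239} = \frac{30195 i \sqrt{2}}{2 \sqrt{13373 - \sqrt{17866}}} - 189 i \sqrt{239} = - 189 i \sqrt{239} + \frac{30195 i \sqrt{2}}{2 \sqrt{13373 - \sqrt{17866}}}$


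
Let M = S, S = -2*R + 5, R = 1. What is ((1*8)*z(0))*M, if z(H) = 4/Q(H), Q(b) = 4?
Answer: 24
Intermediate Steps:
z(H) = 1 (z(H) = 4/4 = 4*(1/4) = 1)
S = 3 (S = -2*1 + 5 = -2 + 5 = 3)
M = 3
((1*8)*z(0))*M = ((1*8)*1)*3 = (8*1)*3 = 8*3 = 24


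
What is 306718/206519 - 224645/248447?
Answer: 29809706191/51309025993 ≈ 0.58098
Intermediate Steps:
306718/206519 - 224645/248447 = 29809706191/51309025993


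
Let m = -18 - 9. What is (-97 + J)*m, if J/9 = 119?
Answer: -26298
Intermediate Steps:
J = 1071 (J = 9*119 = 1071)
m = -27
(-97 + J)*m = (-97 + 1071)*(-27) = 974*(-27) = -26298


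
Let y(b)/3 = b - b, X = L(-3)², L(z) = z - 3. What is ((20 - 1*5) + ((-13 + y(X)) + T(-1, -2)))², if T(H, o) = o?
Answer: 0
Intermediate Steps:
L(z) = -3 + z
X = 36 (X = (-3 - 3)² = (-6)² = 36)
y(b) = 0 (y(b) = 3*(b - b) = 3*0 = 0)
((20 - 1*5) + ((-13 + y(X)) + T(-1, -2)))² = ((20 - 1*5) + ((-13 + 0) - 2))² = ((20 - 5) + (-13 - 2))² = (15 - 15)² = 0² = 0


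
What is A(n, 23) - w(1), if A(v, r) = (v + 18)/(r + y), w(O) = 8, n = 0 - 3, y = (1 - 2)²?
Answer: -59/8 ≈ -7.3750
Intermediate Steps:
y = 1 (y = (-1)² = 1)
n = -3
A(v, r) = (18 + v)/(1 + r) (A(v, r) = (v + 18)/(r + 1) = (18 + v)/(1 + r))
A(n, 23) - w(1) = (18 - 3)/(1 + 23) - 1*8 = 15/24 - 8 = (1/24)*15 - 8 = 5/8 - 8 = -59/8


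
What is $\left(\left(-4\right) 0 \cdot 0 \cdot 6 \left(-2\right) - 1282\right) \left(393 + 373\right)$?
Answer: $-982012$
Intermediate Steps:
$\left(\left(-4\right) 0 \cdot 0 \cdot 6 \left(-2\right) - 1282\right) \left(393 + 373\right) = \left(0 \cdot 0 \cdot 6 \left(-2\right) - 1282\right) 766 = \left(0 \cdot 6 \left(-2\right) - 1282\right) 766 = \left(0 \left(-2\right) - 1282\right) 766 = \left(0 - 1282\right) 766 = \left(-1282\right) 766 = -982012$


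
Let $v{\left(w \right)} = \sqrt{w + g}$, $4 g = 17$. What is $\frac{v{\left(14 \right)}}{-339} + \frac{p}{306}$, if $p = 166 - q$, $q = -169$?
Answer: $\frac{335}{306} - \frac{\sqrt{73}}{678} \approx 1.0822$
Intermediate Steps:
$g = \frac{17}{4}$ ($g = \frac{1}{4} \cdot 17 = \frac{17}{4} \approx 4.25$)
$p = 335$ ($p = 166 - -169 = 166 + 169 = 335$)
$v{\left(w \right)} = \sqrt{\frac{17}{4} + w}$ ($v{\left(w \right)} = \sqrt{w + \frac{17}{4}} = \sqrt{\frac{17}{4} + w}$)
$\frac{v{\left(14 \right)}}{-339} + \frac{p}{306} = \frac{\frac{1}{2} \sqrt{17 + 4 \cdot 14}}{-339} + \frac{335}{306} = \frac{\sqrt{17 + 56}}{2} \left(- \frac{1}{339}\right) + 335 \cdot \frac{1}{306} = \frac{\sqrt{73}}{2} \left(- \frac{1}{339}\right) + \frac{335}{306} = - \frac{\sqrt{73}}{678} + \frac{335}{306} = \frac{335}{306} - \frac{\sqrt{73}}{678}$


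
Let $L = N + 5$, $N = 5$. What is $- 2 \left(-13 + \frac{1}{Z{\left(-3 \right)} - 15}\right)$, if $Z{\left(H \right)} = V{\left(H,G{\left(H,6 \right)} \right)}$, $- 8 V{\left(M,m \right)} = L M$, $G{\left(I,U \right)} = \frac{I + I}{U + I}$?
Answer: $\frac{1178}{45} \approx 26.178$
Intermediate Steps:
$L = 10$ ($L = 5 + 5 = 10$)
$G{\left(I,U \right)} = \frac{2 I}{I + U}$
$V{\left(M,m \right)} = - \frac{5 M}{4}$ ($V{\left(M,m \right)} = - \frac{10 M}{8} = - \frac{5 M}{4}$)
$Z{\left(H \right)} = - \frac{5 H}{4}$
$- 2 \left(-13 + \frac{1}{Z{\left(-3 \right)} - 15}\right) = - 2 \left(-13 + \frac{1}{\left(- \frac{5}{4}\right) \left(-3\right) - 15}\right) = - 2 \left(-13 + \frac{1}{\frac{15}{4} - 15}\right) = - 2 \left(-13 + \frac{1}{- \frac{45}{4}}\right) = - 2 \left(-13 - \frac{4}{45}\right) = \left(-2\right) \left(- \frac{589}{45}\right) = \frac{1178}{45}$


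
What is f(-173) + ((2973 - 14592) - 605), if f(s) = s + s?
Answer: -12570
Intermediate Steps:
f(s) = 2*s
f(-173) + ((2973 - 14592) - 605) = 2*(-173) + ((2973 - 14592) - 605) = -346 + (-11619 - 605) = -346 - 12224 = -12570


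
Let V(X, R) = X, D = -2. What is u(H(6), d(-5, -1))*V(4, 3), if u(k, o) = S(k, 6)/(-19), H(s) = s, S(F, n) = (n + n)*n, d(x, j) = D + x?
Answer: -288/19 ≈ -15.158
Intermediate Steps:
d(x, j) = -2 + x
S(F, n) = 2*n² (S(F, n) = (2*n)*n = 2*n²)
u(k, o) = -72/19 (u(k, o) = (2*6²)/(-19) = (2*36)*(-1/19) = 72*(-1/19) = -72/19)
u(H(6), d(-5, -1))*V(4, 3) = -72/19*4 = -288/19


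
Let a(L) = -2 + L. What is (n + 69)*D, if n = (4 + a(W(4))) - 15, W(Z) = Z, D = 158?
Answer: 9480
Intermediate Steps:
n = -9 (n = (4 + (-2 + 4)) - 15 = (4 + 2) - 15 = 6 - 15 = -9)
(n + 69)*D = (-9 + 69)*158 = 60*158 = 9480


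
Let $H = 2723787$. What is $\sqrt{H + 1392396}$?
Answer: $\sqrt{4116183} \approx 2028.8$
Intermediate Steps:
$\sqrt{H + 1392396} = \sqrt{2723787 + 1392396} = \sqrt{4116183}$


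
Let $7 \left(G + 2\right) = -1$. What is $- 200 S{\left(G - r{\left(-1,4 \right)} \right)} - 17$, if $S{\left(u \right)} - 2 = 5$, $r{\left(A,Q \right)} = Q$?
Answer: $-1417$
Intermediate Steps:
$G = - \frac{15}{7}$ ($G = -2 + \frac{1}{7} \left(-1\right) = -2 - \frac{1}{7} = - \frac{15}{7} \approx -2.1429$)
$S{\left(u \right)} = 7$ ($S{\left(u \right)} = 2 + 5 = 7$)
$- 200 S{\left(G - r{\left(-1,4 \right)} \right)} - 17 = \left(-200\right) 7 - 17 = -1400 - 17 = -1417$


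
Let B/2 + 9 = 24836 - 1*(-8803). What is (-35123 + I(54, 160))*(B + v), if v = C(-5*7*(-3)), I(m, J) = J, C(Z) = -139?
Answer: -2346751523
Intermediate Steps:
v = -139
B = 67260 (B = -18 + 2*(24836 - 1*(-8803)) = -18 + 2*(24836 + 8803) = -18 + 2*33639 = -18 + 67278 = 67260)
(-35123 + I(54, 160))*(B + v) = (-35123 + 160)*(67260 - 139) = -34963*67121 = -2346751523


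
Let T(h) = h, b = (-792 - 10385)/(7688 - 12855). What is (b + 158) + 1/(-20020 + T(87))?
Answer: 16495808112/102993811 ≈ 160.16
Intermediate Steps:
b = 11177/5167 (b = -11177/(-5167) = -11177*(-1/5167) = 11177/5167 ≈ 2.1632)
(b + 158) + 1/(-20020 + T(87)) = (11177/5167 + 158) + 1/(-20020 + 87) = 827563/5167 + 1/(-19933) = 827563/5167 - 1/19933 = 16495808112/102993811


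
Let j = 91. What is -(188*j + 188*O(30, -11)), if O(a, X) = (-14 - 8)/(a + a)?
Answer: -255586/15 ≈ -17039.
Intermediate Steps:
O(a, X) = -11/a (O(a, X) = -22*1/(2*a) = -11/a)
-(188*j + 188*O(30, -11)) = -188/(1/(-11/30 + 91)) = -188/(1/(2719/30)) = -188/30/2719 = -188*2719/30 = -255586/15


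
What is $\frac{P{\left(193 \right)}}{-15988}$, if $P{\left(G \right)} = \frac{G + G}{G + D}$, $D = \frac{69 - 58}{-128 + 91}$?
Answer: $- \frac{7141}{56997220} \approx -0.00012529$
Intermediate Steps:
$D = - \frac{11}{37}$ ($D = \frac{11}{-37} = 11 \left(- \frac{1}{37}\right) = - \frac{11}{37} \approx -0.2973$)
$P{\left(G \right)} = \frac{2 G}{- \frac{11}{37} + G}$ ($P{\left(G \right)} = \frac{G + G}{G - \frac{11}{37}} = \frac{2 G}{- \frac{11}{37} + G}$)
$\frac{P{\left(193 \right)}}{-15988} = \frac{74 \cdot 193 \frac{1}{-11 + 37 \cdot 193}}{-15988} = 74 \cdot 193 \frac{1}{-11 + 7141} \left(- \frac{1}{15988}\right) = 74 \cdot 193 \cdot \frac{1}{7130} \left(- \frac{1}{15988}\right) = \frac{7141}{3565} \left(- \frac{1}{15988}\right) = - \frac{7141}{56997220}$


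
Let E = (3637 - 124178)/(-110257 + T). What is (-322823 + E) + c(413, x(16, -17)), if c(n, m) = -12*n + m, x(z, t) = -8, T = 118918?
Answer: -2839083748/8661 ≈ -3.2780e+5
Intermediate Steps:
c(n, m) = m - 12*n
E = -120541/8661 (E = (3637 - 124178)/(-110257 + 118918) = -120541/8661 ≈ -13.918)
(-322823 + E) + c(413, x(16, -17)) = (-322823 - 120541/8661) + (-8 - 12*413) = -2796090544/8661 + (-8 - 4956) = -2796090544/8661 - 4964 = -2839083748/8661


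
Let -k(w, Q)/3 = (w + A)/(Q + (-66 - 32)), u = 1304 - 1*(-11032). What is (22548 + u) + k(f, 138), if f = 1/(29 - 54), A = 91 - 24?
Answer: 17439489/500 ≈ 34879.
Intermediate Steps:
u = 12336 (u = 1304 + 11032 = 12336)
A = 67
f = -1/25 (f = 1/(-25) = -1/25 ≈ -0.040000)
k(w, Q) = -3*(67 + w)/(-98 + Q) (k(w, Q) = -3*(w + 67)/(Q + (-66 - 32)) = -3*(67 + w)/(Q - 98) = -3*(67 + w)/(-98 + Q))
(22548 + u) + k(f, 138) = (22548 + 12336) + 3*(-67 - 1*(-1/25))/(-98 + 138) = 34884 + 3*(-67 + 1/25)/40 = 34884 + 3*(1/40)*(-1674/25) = 34884 - 2511/500 = 17439489/500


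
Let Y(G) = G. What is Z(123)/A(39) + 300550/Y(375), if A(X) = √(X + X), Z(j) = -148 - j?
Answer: 12022/15 - 271*√78/78 ≈ 770.78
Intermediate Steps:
A(X) = √2*√X (A(X) = √(2*X) = √2*√X)
Z(123)/A(39) + 300550/Y(375) = (-148 - 1*123)/((√2*√39)) + 300550/375 = (-148 - 123)/(√78) + 300550*(1/375) = -271*√78/78 + 12022/15 = 12022/15 - 271*√78/78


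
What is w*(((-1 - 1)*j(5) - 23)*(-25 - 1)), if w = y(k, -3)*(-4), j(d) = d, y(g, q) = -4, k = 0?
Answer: 13728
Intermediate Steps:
w = 16 (w = -4*(-4) = 16)
w*(((-1 - 1)*j(5) - 23)*(-25 - 1)) = 16*(((-1 - 1)*5 - 23)*(-25 - 1)) = 16*((-2*5 - 23)*(-26)) = 16*((-10 - 23)*(-26)) = 16*(-33*(-26)) = 16*858 = 13728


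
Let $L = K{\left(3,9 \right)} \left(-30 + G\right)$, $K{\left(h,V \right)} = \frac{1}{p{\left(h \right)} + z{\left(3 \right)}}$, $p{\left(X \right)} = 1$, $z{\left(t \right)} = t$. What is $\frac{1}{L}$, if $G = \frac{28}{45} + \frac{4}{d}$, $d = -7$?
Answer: $- \frac{630}{4717} \approx -0.13356$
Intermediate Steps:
$K{\left(h,V \right)} = \frac{1}{4}$ ($K{\left(h,V \right)} = \frac{1}{1 + 3} = \frac{1}{4}$)
$G = \frac{16}{315}$ ($G = \frac{28}{45} + \frac{4}{-7} = 28 \cdot \frac{1}{45} + 4 \left(- \frac{1}{7}\right) = \frac{28}{45} - \frac{4}{7} = \frac{16}{315} \approx 0.050794$)
$L = - \frac{4717}{630}$ ($L = \frac{-30 + \frac{16}{315}}{4} = \frac{1}{4} \left(- \frac{9434}{315}\right) = - \frac{4717}{630} \approx -7.4873$)
$\frac{1}{L} = \frac{1}{- \frac{4717}{630}} = - \frac{630}{4717}$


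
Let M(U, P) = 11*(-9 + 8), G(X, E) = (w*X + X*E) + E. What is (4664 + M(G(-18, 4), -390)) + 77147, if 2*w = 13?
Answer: 81800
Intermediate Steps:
w = 13/2 (w = (1/2)*13 = 13/2 ≈ 6.5000)
G(X, E) = E + 13*X/2 + E*X (G(X, E) = (13*X/2 + X*E) + E = (13*X/2 + E*X) + E = E + 13*X/2 + E*X)
M(U, P) = -11 (M(U, P) = 11*(-1) = -11)
(4664 + M(G(-18, 4), -390)) + 77147 = (4664 - 11) + 77147 = 4653 + 77147 = 81800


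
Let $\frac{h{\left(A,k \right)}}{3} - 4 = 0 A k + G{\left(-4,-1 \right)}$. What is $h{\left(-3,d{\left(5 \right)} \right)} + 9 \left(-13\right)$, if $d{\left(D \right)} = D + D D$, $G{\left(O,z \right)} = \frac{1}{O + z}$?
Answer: $- \frac{528}{5} \approx -105.6$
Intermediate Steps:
$d{\left(D \right)} = D + D^{2}$
$h{\left(A,k \right)} = \frac{57}{5}$ ($h{\left(A,k \right)} = 12 + 3 \left(0 A k + \frac{1}{-4 - 1}\right) = 12 + 3 \left(0 k + \frac{1}{-5}\right) = 12 + 3 \left(0 - \frac{1}{5}\right) = 12 + 3 \left(- \frac{1}{5}\right) = 12 - \frac{3}{5} = \frac{57}{5}$)
$h{\left(-3,d{\left(5 \right)} \right)} + 9 \left(-13\right) = \frac{57}{5} + 9 \left(-13\right) = \frac{57}{5} - 117 = - \frac{528}{5}$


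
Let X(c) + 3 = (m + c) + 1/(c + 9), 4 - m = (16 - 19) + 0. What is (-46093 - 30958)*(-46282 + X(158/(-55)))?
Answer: 66095345687501/18535 ≈ 3.5660e+9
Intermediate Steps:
m = 7 (m = 4 - ((16 - 19) + 0) = 4 - (-3 + 0) = 4 - 1*(-3) = 4 + 3 = 7)
X(c) = 4 + c + 1/(9 + c) (X(c) = -3 + ((7 + c) + 1/(c + 9)) = -3 + ((7 + c) + 1/(9 + c)) = -3 + (7 + c + 1/(9 + c)) = 4 + c + 1/(9 + c))
(-46093 - 30958)*(-46282 + X(158/(-55))) = (-46093 - 30958)*(-46282 + (37 + (158/(-55))² + 13*(158/(-55)))/(9 + 158/(-55))) = -77051*(-46282 + (37 + (158*(-1/55))² + 13*(158*(-1/55)))/(9 + 158*(-1/55))) = -77051*(-46282 + (37 + (-158/55)² + 13*(-158/55))/(9 - 158/55)) = -77051*(-46282 + (37 + 24964/3025 - 2054/55)/(337/55)) = -77051*(-46282 + (55/337)*(23919/3025)) = -77051*(-46282 + 23919/18535) = -77051*(-857812951/18535) = 66095345687501/18535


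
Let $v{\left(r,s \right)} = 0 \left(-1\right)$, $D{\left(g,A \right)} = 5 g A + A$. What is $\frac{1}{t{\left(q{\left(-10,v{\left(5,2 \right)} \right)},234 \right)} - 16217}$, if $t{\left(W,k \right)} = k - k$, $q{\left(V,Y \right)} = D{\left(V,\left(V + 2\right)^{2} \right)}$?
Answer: $- \frac{1}{16217} \approx -6.1664 \cdot 10^{-5}$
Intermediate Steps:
$D{\left(g,A \right)} = A + 5 A g$ ($D{\left(g,A \right)} = 5 A g + A = A + 5 A g$)
$v{\left(r,s \right)} = 0$
$q{\left(V,Y \right)} = \left(2 + V\right)^{2} \left(1 + 5 V\right)$ ($q{\left(V,Y \right)} = \left(V + 2\right)^{2} \left(1 + 5 V\right) = \left(2 + V\right)^{2} \left(1 + 5 V\right)$)
$t{\left(W,k \right)} = 0$
$\frac{1}{t{\left(q{\left(-10,v{\left(5,2 \right)} \right)},234 \right)} - 16217} = \frac{1}{0 - 16217} = \frac{1}{-16217} = - \frac{1}{16217}$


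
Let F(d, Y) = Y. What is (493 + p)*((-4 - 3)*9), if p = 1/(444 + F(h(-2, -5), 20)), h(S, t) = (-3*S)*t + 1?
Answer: -14411439/464 ≈ -31059.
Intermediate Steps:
h(S, t) = 1 - 3*S*t (h(S, t) = -3*S*t + 1 = 1 - 3*S*t)
p = 1/464 (p = 1/(444 + 20) = 1/464 ≈ 0.0021552)
(493 + p)*((-4 - 3)*9) = (493 + 1/464)*((-4 - 3)*9) = 228753*(-7*9)/464 = (228753/464)*(-63) = -14411439/464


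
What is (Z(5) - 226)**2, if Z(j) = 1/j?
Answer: 1274641/25 ≈ 50986.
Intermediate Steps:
(Z(5) - 226)**2 = (1/5 - 226)**2 = (-1129/5)**2 = 1274641/25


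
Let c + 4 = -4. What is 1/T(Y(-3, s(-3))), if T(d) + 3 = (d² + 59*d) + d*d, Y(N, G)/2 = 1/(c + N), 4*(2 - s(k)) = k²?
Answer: -121/1653 ≈ -0.073200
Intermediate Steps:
c = -8 (c = -4 - 4 = -8)
s(k) = 2 - k²/4
Y(N, G) = 2/(-8 + N)
T(d) = -3 + 2*d² + 59*d (T(d) = -3 + ((d² + 59*d) + d*d) = -3 + ((d² + 59*d) + d²) = -3 + (2*d² + 59*d) = -3 + 2*d² + 59*d)
1/T(Y(-3, s(-3))) = 1/(-3 + 2*(2/(-8 - 3))² + 59*(2/(-8 - 3))) = 1/(-3 + 2*(2/(-11))² + 59*(2/(-11))) = 1/(-3 + 2*(2*(-1/11))² + 59*(2*(-1/11))) = 1/(-3 + 2*(-2/11)² + 59*(-2/11)) = 1/(-3 + 2*(4/121) - 118/11) = 1/(-3 + 8/121 - 118/11) = 1/(-1653/121) = -121/1653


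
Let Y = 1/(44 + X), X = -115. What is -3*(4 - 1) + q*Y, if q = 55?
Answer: -694/71 ≈ -9.7746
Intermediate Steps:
Y = -1/71 (Y = 1/(44 - 115) = 1/(-71) = -1/71 ≈ -0.014085)
-3*(4 - 1) + q*Y = -3*(4 - 1) + 55*(-1/71) = -3*3 - 55/71 = -9 - 55/71 = -694/71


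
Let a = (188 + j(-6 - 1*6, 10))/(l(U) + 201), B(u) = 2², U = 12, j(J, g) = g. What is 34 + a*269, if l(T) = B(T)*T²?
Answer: 26560/259 ≈ 102.55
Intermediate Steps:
B(u) = 4
l(T) = 4*T²
a = 66/259 (a = (188 + 10)/(4*12² + 201) = 198/(4*144 + 201) = 198/(576 + 201) = 198/777 = 198*(1/777) = 66/259 ≈ 0.25483)
34 + a*269 = 34 + (66/259)*269 = 34 + 17754/259 = 26560/259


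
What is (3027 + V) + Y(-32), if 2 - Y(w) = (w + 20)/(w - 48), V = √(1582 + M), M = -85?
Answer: 60577/20 + √1497 ≈ 3067.5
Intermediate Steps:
V = √1497 (V = √(1582 - 85) = √1497 ≈ 38.691)
Y(w) = 2 - (20 + w)/(-48 + w) (Y(w) = 2 - (w + 20)/(w - 48) = 2 - (20 + w)/(-48 + w))
(3027 + V) + Y(-32) = (3027 + √1497) + (-116 - 32)/(-48 - 32) = (3027 + √1497) - 148/(-80) = (3027 + √1497) - 1/80*(-148) = (3027 + √1497) + 37/20 = 60577/20 + √1497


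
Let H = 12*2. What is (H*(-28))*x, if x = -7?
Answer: 4704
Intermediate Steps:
H = 24
(H*(-28))*x = (24*(-28))*(-7) = -672*(-7) = 4704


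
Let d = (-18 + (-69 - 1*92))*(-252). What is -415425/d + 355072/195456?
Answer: -56580487/7653324 ≈ -7.3929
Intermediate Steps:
d = 45108 (d = (-18 + (-69 - 92))*(-252) = (-18 - 161)*(-252) = -179*(-252) = 45108)
-415425/d + 355072/195456 = -415425/45108 + 355072/195456 = -415425*1/45108 + 355072*(1/195456) = -138475/15036 + 2774/1527 = -56580487/7653324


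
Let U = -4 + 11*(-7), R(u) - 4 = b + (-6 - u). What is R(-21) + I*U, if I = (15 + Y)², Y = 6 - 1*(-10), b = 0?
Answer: -77822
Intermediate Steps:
R(u) = -2 - u (R(u) = 4 + (0 + (-6 - u)) = 4 + (-6 - u) = -2 - u)
U = -81 (U = -4 - 77 = -81)
Y = 16 (Y = 6 + 10 = 16)
I = 961 (I = (15 + 16)² = 31² = 961)
R(-21) + I*U = (-2 - 1*(-21)) + 961*(-81) = (-2 + 21) - 77841 = 19 - 77841 = -77822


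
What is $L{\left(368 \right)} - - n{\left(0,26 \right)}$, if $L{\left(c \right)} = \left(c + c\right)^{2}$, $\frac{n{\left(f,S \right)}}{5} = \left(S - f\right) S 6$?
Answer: $561976$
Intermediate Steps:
$n{\left(f,S \right)} = 30 S \left(S - f\right)$ ($n{\left(f,S \right)} = 5 \left(S - f\right) S 6 = 5 S \left(S - f\right) 6 = 5 \cdot 6 S \left(S - f\right) = 30 S \left(S - f\right)$)
$L{\left(c \right)} = 4 c^{2}$ ($L{\left(c \right)} = \left(2 c\right)^{2} = 4 c^{2}$)
$L{\left(368 \right)} - - n{\left(0,26 \right)} = 4 \cdot 368^{2} - - 30 \cdot 26 \left(26 - 0\right) = 4 \cdot 135424 - - 30 \cdot 26 \left(26 + 0\right) = 541696 - - 30 \cdot 26 \cdot 26 = 541696 - \left(-1\right) 20280 = 541696 - -20280 = 541696 + 20280 = 561976$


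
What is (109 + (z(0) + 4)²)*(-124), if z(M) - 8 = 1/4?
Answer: -128495/4 ≈ -32124.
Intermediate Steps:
z(M) = 33/4 (z(M) = 8 + 1/4 = 8 + ¼ = 33/4)
(109 + (z(0) + 4)²)*(-124) = (109 + (33/4 + 4)²)*(-124) = (109 + (49/4)²)*(-124) = (109 + 2401/16)*(-124) = (4145/16)*(-124) = -128495/4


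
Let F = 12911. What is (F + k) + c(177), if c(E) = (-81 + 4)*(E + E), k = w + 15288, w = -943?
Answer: -2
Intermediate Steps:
k = 14345 (k = -943 + 15288 = 14345)
c(E) = -154*E
(F + k) + c(177) = (12911 + 14345) - 154*177 = 27256 - 27258 = -2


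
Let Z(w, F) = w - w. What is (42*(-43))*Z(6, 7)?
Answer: 0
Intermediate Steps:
Z(w, F) = 0
(42*(-43))*Z(6, 7) = (42*(-43))*0 = -1806*0 = 0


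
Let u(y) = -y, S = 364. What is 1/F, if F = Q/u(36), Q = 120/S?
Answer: -546/5 ≈ -109.20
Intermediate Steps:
Q = 30/91 (Q = 120/364 = 120*(1/364) = 30/91 ≈ 0.32967)
F = -5/546 (F = 30/(91*((-1*36))) = (30/91)/(-36) = (30/91)*(-1/36) = -5/546 ≈ -0.0091575)
1/F = 1/(-5/546) = -546/5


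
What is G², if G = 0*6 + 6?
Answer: 36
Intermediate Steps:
G = 6 (G = 0 + 6 = 6)
G² = 6² = 36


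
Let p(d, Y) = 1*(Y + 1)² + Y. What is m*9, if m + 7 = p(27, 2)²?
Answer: 1026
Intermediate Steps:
p(d, Y) = Y + (1 + Y)² (p(d, Y) = 1*(1 + Y)² + Y = (1 + Y)² + Y = Y + (1 + Y)²)
m = 114 (m = -7 + (2 + (1 + 2)²)² = -7 + (2 + 3²)² = -7 + (2 + 9)² = -7 + 11² = -7 + 121 = 114)
m*9 = 114*9 = 1026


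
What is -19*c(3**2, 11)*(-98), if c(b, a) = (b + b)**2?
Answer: 603288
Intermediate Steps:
c(b, a) = 4*b**2 (c(b, a) = (2*b)**2 = 4*b**2)
-19*c(3**2, 11)*(-98) = -76*(3**2)**2*(-98) = -76*9**2*(-98) = -76*81*(-98) = -19*324*(-98) = -6156*(-98) = 603288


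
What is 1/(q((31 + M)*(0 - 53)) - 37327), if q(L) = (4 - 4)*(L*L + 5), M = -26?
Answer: -1/37327 ≈ -2.6790e-5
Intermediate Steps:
q(L) = 0 (q(L) = 0*(L² + 5) = 0*(5 + L²) = 0)
1/(q((31 + M)*(0 - 53)) - 37327) = 1/(0 - 37327) = 1/(-37327) = -1/37327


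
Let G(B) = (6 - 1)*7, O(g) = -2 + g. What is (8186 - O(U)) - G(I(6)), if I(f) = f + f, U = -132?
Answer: 8285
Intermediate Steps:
I(f) = 2*f
G(B) = 35 (G(B) = 5*7 = 35)
(8186 - O(U)) - G(I(6)) = (8186 - (-2 - 132)) - 1*35 = (8186 - 1*(-134)) - 35 = (8186 + 134) - 35 = 8320 - 35 = 8285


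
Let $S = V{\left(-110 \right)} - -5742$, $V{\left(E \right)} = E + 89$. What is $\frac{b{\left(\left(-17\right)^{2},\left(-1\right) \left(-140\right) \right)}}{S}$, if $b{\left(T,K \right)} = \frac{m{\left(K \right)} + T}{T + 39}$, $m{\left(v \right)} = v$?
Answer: $\frac{143}{625496} \approx 0.00022862$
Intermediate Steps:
$V{\left(E \right)} = 89 + E$
$b{\left(T,K \right)} = \frac{K + T}{39 + T}$ ($b{\left(T,K \right)} = \frac{K + T}{T + 39} = \frac{K + T}{39 + T}$)
$S = 5721$ ($S = \left(89 - 110\right) - -5742 = -21 + 5742 = 5721$)
$\frac{b{\left(\left(-17\right)^{2},\left(-1\right) \left(-140\right) \right)}}{S} = \frac{\frac{1}{39 + \left(-17\right)^{2}} \left(\left(-1\right) \left(-140\right) + \left(-17\right)^{2}\right)}{5721} = \frac{140 + 289}{39 + 289} \cdot \frac{1}{5721} = \frac{1}{328} \cdot 429 \cdot \frac{1}{5721} = \frac{429}{328} \cdot \frac{1}{5721} = \frac{143}{625496}$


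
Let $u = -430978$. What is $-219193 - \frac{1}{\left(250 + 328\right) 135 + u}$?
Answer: $- \frac{77363730963}{352948} \approx -2.1919 \cdot 10^{5}$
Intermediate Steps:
$-219193 - \frac{1}{\left(250 + 328\right) 135 + u} = -219193 - \frac{1}{\left(250 + 328\right) 135 - 430978} = -219193 - \frac{1}{578 \cdot 135 - 430978} = -219193 - \frac{1}{78030 - 430978} = -219193 - \frac{1}{-352948} = -219193 - - \frac{1}{352948} = -219193 + \frac{1}{352948} = - \frac{77363730963}{352948}$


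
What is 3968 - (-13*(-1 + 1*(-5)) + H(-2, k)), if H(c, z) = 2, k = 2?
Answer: 3888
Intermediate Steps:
3968 - (-13*(-1 + 1*(-5)) + H(-2, k)) = 3968 - (-13*(-1 + 1*(-5)) + 2) = 3968 - (-13*(-1 - 5) + 2) = 3968 - (-13*(-6) + 2) = 3968 - (78 + 2) = 3968 - 1*80 = 3968 - 80 = 3888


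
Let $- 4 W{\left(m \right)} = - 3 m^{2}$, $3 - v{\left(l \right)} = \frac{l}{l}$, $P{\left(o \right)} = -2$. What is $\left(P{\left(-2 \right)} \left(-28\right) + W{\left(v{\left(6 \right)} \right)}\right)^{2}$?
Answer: $3481$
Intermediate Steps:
$v{\left(l \right)} = 2$ ($v{\left(l \right)} = 3 - \frac{l}{l} = 3 - 1 = 2$)
$W{\left(m \right)} = \frac{3 m^{2}}{4}$ ($W{\left(m \right)} = - \frac{\left(-3\right) m^{2}}{4} = \frac{3 m^{2}}{4}$)
$\left(P{\left(-2 \right)} \left(-28\right) + W{\left(v{\left(6 \right)} \right)}\right)^{2} = \left(\left(-2\right) \left(-28\right) + \frac{3 \cdot 2^{2}}{4}\right)^{2} = \left(56 + \frac{3}{4} \cdot 4\right)^{2} = \left(56 + 3\right)^{2} = 59^{2} = 3481$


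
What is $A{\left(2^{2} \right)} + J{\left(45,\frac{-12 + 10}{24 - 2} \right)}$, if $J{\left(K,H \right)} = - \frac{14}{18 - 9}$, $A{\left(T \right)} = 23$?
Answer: $\frac{193}{9} \approx 21.444$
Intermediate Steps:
$J{\left(K,H \right)} = - \frac{14}{9}$
$A{\left(2^{2} \right)} + J{\left(45,\frac{-12 + 10}{24 - 2} \right)} = 23 - \frac{14}{9} = \frac{193}{9}$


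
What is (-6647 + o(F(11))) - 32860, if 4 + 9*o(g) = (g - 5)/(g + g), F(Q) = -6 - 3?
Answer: -3200096/81 ≈ -39507.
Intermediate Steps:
F(Q) = -9
o(g) = -4/9 + (-5 + g)/(18*g) (o(g) = -4/9 + ((g - 5)/(g + g))/9 = -4/9 + ((-5 + g)/((2*g)))/9 = -4/9 + ((-5 + g)*(1/(2*g)))/9 = -4/9 + ((-5 + g)/(2*g))/9 = -4/9 + (-5 + g)/(18*g))
(-6647 + o(F(11))) - 32860 = (-6647 + (1/18)*(-5 - 7*(-9))/(-9)) - 32860 = (-6647 + (1/18)*(-1/9)*(-5 + 63)) - 32860 = (-6647 + (1/18)*(-1/9)*58) - 32860 = (-6647 - 29/81) - 32860 = -538436/81 - 32860 = -3200096/81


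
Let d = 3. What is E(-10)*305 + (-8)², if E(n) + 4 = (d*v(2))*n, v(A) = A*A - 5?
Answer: 7994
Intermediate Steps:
v(A) = -5 + A² (v(A) = A² - 5 = -5 + A²)
E(n) = -4 - 3*n (E(n) = -4 + (3*(-5 + 2²))*n = -4 + (3*(-5 + 4))*n = -4 + (3*(-1))*n = -4 - 3*n)
E(-10)*305 + (-8)² = (-4 - 3*(-10))*305 + (-8)² = (-4 + 30)*305 + 64 = 26*305 + 64 = 7930 + 64 = 7994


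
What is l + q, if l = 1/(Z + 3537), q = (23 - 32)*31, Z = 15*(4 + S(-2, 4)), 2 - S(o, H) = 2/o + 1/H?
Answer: -4060283/14553 ≈ -279.00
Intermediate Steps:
S(o, H) = 2 - 1/H - 2/o (S(o, H) = 2 - (2/o + 1/H) = 2 - (1/H + 2/o) = 2 + (-1/H - 2/o) = 2 - 1/H - 2/o)
Z = 405/4 (Z = 15*(4 + (2 - 1/4 - 2/(-2))) = 15*(4 + (2 - 1*1/4 - 2*(-1/2))) = 15*(4 + (2 - 1/4 + 1)) = 15*(4 + 11/4) = 15*(27/4) = 405/4 ≈ 101.25)
q = -279 (q = -9*31 = -279)
l = 4/14553 (l = 1/(405/4 + 3537) = 1/(14553/4) = 4/14553 ≈ 0.00027486)
l + q = 4/14553 - 279 = -4060283/14553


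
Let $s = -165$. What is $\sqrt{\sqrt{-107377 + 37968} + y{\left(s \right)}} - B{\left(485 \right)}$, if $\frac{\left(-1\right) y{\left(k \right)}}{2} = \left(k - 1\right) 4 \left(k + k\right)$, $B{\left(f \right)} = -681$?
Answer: $681 + \sqrt{-438240 + i \sqrt{69409}} \approx 681.2 + 662.0 i$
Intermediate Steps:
$y{\left(k \right)} = - 4 k \left(-4 + 4 k\right)$ ($y{\left(k \right)} = - 2 \left(k - 1\right) 4 \left(k + k\right) = - 2 \left(k - 1\right) 4 \cdot 2 k = - 2 \left(-1 + k\right) 4 \cdot 2 k = - 2 \left(-4 + 4 k\right) 2 k = - 2 \cdot 2 k \left(-4 + 4 k\right) = - 4 k \left(-4 + 4 k\right)$)
$\sqrt{\sqrt{-107377 + 37968} + y{\left(s \right)}} - B{\left(485 \right)} = \sqrt{\sqrt{-107377 + 37968} + 16 \left(-165\right) \left(1 - -165\right)} - -681 = \sqrt{\sqrt{-69409} + 16 \left(-165\right) \left(1 + 165\right)} + 681 = \sqrt{i \sqrt{69409} + 16 \left(-165\right) 166} + 681 = \sqrt{i \sqrt{69409} - 438240} + 681 = \sqrt{-438240 + i \sqrt{69409}} + 681 = 681 + \sqrt{-438240 + i \sqrt{69409}}$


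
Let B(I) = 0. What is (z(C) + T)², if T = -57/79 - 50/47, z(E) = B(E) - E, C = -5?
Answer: 142468096/13786369 ≈ 10.334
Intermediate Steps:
z(E) = -E (z(E) = 0 - E = -E)
T = -6629/3713 (T = -57*1/79 - 50*1/47 = -57/79 - 50/47 = -6629/3713 ≈ -1.7853)
(z(C) + T)² = (-1*(-5) - 6629/3713)² = (5 - 6629/3713)² = (11936/3713)² = 142468096/13786369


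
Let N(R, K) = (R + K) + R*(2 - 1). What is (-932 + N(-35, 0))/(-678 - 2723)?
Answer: 1002/3401 ≈ 0.29462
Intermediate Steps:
N(R, K) = K + 2*R (N(R, K) = (K + R) + R*1 = (K + R) + R = K + 2*R)
(-932 + N(-35, 0))/(-678 - 2723) = (-932 + (0 + 2*(-35)))/(-678 - 2723) = (-932 + (0 - 70))/(-3401) = (-932 - 70)*(-1/3401) = -1002*(-1/3401) = 1002/3401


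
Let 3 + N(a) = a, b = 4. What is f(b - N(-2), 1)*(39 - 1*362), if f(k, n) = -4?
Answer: 1292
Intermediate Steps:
N(a) = -3 + a
f(b - N(-2), 1)*(39 - 1*362) = -4*(39 - 1*362) = -4*(39 - 362) = -4*(-323) = 1292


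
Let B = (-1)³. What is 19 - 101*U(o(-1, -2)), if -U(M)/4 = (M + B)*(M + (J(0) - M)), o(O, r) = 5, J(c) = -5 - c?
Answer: -8061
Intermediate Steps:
B = -1
U(M) = -20 + 20*M (U(M) = -4*(M - 1)*(M + ((-5 - 1*0) - M)) = -4*(-1 + M)*(M + ((-5 + 0) - M)) = -4*(-1 + M)*(M + (-5 - M)) = -4*(-1 + M)*(-5) = -4*(5 - 5*M) = -20 + 20*M)
19 - 101*U(o(-1, -2)) = 19 - 101*(-20 + 20*5) = 19 - 101*(-20 + 100) = 19 - 101*80 = 19 - 8080 = -8061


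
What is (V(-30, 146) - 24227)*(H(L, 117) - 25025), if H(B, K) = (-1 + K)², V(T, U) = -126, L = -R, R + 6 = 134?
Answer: 281739857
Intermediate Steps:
R = 128 (R = -6 + 134 = 128)
L = -128 (L = -1*128 = -128)
(V(-30, 146) - 24227)*(H(L, 117) - 25025) = (-126 - 24227)*((-1 + 117)² - 25025) = -24353*(116² - 25025) = -24353*(13456 - 25025) = -24353*(-11569) = 281739857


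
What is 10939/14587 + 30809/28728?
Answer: 763666475/419055336 ≈ 1.8224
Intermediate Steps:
10939/14587 + 30809/28728 = 763666475/419055336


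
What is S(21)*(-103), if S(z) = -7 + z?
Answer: -1442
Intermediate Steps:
S(21)*(-103) = (-7 + 21)*(-103) = 14*(-103) = -1442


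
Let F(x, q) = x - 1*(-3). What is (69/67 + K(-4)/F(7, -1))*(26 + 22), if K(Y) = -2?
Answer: 13344/335 ≈ 39.833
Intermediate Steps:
F(x, q) = 3 + x (F(x, q) = x + 3 = 3 + x)
(69/67 + K(-4)/F(7, -1))*(26 + 22) = (69/67 - 2/(3 + 7))*(26 + 22) = (69*(1/67) - 2/10)*48 = (69/67 - 2*⅒)*48 = (69/67 - ⅕)*48 = (278/335)*48 = 13344/335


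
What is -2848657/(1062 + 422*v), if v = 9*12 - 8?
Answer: -2848657/43262 ≈ -65.847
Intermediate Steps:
v = 100 (v = 108 - 8 = 100)
-2848657/(1062 + 422*v) = -2848657/(1062 + 422*100) = -2848657/(1062 + 42200) = -2848657/43262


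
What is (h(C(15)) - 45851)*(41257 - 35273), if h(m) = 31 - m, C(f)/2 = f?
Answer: -274366400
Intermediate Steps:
C(f) = 2*f
(h(C(15)) - 45851)*(41257 - 35273) = ((31 - 2*15) - 45851)*(41257 - 35273) = ((31 - 1*30) - 45851)*5984 = ((31 - 30) - 45851)*5984 = (1 - 45851)*5984 = -45850*5984 = -274366400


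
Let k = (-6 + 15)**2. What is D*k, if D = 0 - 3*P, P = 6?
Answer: -1458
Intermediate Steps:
k = 81 (k = 9**2 = 81)
D = -18 (D = 0 - 3*6 = 0 - 18 = -18)
D*k = -18*81 = -1458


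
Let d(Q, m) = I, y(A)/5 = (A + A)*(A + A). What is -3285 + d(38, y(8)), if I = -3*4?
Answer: -3297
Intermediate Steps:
I = -12
y(A) = 20*A² (y(A) = 5*((A + A)*(A + A)) = 5*((2*A)*(2*A)) = 5*(4*A²) = 20*A²)
d(Q, m) = -12
-3285 + d(38, y(8)) = -3285 - 12 = -3297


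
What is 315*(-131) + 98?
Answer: -41167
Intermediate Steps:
315*(-131) + 98 = -41265 + 98 = -41167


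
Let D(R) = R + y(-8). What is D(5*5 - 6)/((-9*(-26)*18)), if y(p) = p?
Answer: 11/4212 ≈ 0.0026116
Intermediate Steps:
D(R) = -8 + R (D(R) = R - 8 = -8 + R)
D(5*5 - 6)/((-9*(-26)*18)) = (-8 + (5*5 - 6))/((-9*(-26)*18)) = (-8 + (25 - 6))/((234*18)) = (-8 + 19)/4212 = 11*(1/4212) = 11/4212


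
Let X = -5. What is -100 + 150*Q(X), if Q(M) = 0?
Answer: -100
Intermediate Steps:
-100 + 150*Q(X) = -100 + 150*0 = -100 + 0 = -100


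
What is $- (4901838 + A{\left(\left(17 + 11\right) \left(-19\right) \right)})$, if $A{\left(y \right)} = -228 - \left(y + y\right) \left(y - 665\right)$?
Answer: $-3628002$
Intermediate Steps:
$A{\left(y \right)} = -228 - 2 y \left(-665 + y\right)$
$- (4901838 + A{\left(\left(17 + 11\right) \left(-19\right) \right)}) = - (4901838 - \left(228 + 2 \cdot 361 \left(17 + 11\right)^{2} - 1330 \left(17 + 11\right) \left(-19\right)\right)) = - (4901838 - \left(228 + 566048 - 37240 \left(-19\right)\right)) = - (4901838 - \left(707788 + 566048\right)) = - (4901838 - 1273836) = \left(-1\right) 3628002 = -3628002$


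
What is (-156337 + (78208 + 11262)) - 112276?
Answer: -179143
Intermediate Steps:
(-156337 + (78208 + 11262)) - 112276 = (-156337 + 89470) - 112276 = -66867 - 112276 = -179143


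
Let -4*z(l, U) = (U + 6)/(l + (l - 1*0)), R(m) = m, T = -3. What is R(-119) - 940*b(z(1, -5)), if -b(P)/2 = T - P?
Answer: -5524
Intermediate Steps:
z(l, U) = -(6 + U)/(8*l) (z(l, U) = -(U + 6)/(4*(l + (l - 1*0))) = -(6 + U)/(4*(l + (l + 0))) = -(6 + U)/(4*(l + l)) = -(6 + U)/(4*(2*l)) = -(6 + U)*1/(2*l)/4 = -(6 + U)/(8*l))
b(P) = 6 + 2*P (b(P) = -2*(-3 - P) = 6 + 2*P)
R(-119) - 940*b(z(1, -5)) = -119 - 940*(6 + 2*((1/8)*(-6 - 1*(-5))/1)) = -119 - 940*(6 + 2*((1/8)*1*(-6 + 5))) = -119 - 940*(6 + 2*((1/8)*1*(-1))) = -119 - 940*(6 + 2*(-1/8)) = -119 - 940*(6 - 1/4) = -119 - 940*23/4 = -119 - 1*5405 = -119 - 5405 = -5524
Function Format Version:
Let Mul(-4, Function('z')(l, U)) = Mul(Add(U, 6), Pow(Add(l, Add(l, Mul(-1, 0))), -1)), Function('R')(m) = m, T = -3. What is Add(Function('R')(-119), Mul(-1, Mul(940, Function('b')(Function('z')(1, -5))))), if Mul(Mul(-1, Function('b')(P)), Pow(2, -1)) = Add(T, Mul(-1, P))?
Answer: -5524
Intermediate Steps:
Function('z')(l, U) = Mul(Rational(-1, 8), Pow(l, -1), Add(6, U)) (Function('z')(l, U) = Mul(Rational(-1, 4), Mul(Add(U, 6), Pow(Add(l, Add(l, Mul(-1, 0))), -1))) = Mul(Rational(-1, 4), Mul(Add(6, U), Pow(Add(l, Add(l, 0)), -1))) = Mul(Rational(-1, 4), Mul(Add(6, U), Pow(Add(l, l), -1))) = Mul(Rational(-1, 4), Mul(Add(6, U), Pow(Mul(2, l), -1))) = Mul(Rational(-1, 4), Mul(Add(6, U), Mul(Rational(1, 2), Pow(l, -1)))) = Mul(Rational(-1, 4), Mul(Rational(1, 2), Pow(l, -1), Add(6, U))) = Mul(Rational(-1, 8), Pow(l, -1), Add(6, U)))
Function('b')(P) = Add(6, Mul(2, P)) (Function('b')(P) = Mul(-2, Add(-3, Mul(-1, P))) = Add(6, Mul(2, P)))
Add(Function('R')(-119), Mul(-1, Mul(940, Function('b')(Function('z')(1, -5))))) = Add(-119, Mul(-1, Mul(940, Add(6, Mul(2, Mul(Rational(1, 8), Pow(1, -1), Add(-6, Mul(-1, -5)))))))) = Add(-119, Mul(-1, Mul(940, Add(6, Mul(2, Mul(Rational(1, 8), 1, Add(-6, 5))))))) = Add(-119, Mul(-1, Mul(940, Add(6, Mul(2, Mul(Rational(1, 8), 1, -1)))))) = Add(-119, Mul(-1, Mul(940, Add(6, Mul(2, Rational(-1, 8)))))) = Add(-119, Mul(-1, Mul(940, Add(6, Rational(-1, 4))))) = Add(-119, Mul(-1, Mul(940, Rational(23, 4)))) = Add(-119, Mul(-1, 5405)) = Add(-119, -5405) = -5524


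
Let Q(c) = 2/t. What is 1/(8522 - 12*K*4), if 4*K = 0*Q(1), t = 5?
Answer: 1/8522 ≈ 0.00011734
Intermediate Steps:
Q(c) = ⅖ (Q(c) = 2/5 = 2*(⅕) = ⅖)
K = 0 (K = (0*(⅖))/4 = (¼)*0 = 0)
1/(8522 - 12*K*4) = 1/(8522 - 12*0*4) = 1/(8522 + 0*4) = 1/(8522 + 0) = 1/8522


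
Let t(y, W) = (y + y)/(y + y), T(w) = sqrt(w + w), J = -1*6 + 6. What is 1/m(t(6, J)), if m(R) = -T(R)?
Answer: -sqrt(2)/2 ≈ -0.70711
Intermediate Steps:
J = 0 (J = -6 + 6 = 0)
T(w) = sqrt(2)*sqrt(w) (T(w) = sqrt(2*w) = sqrt(2)*sqrt(w))
t(y, W) = 1 (t(y, W) = (2*y)/((2*y)) = (2*y)*(1/(2*y)) = 1)
m(R) = -sqrt(2)*sqrt(R)
1/m(t(6, J)) = 1/(-sqrt(2)*sqrt(1)) = 1/(-1*sqrt(2)*1) = 1/(-sqrt(2)) = -sqrt(2)/2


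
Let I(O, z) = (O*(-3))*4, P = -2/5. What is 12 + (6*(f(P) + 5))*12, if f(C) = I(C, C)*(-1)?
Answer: 132/5 ≈ 26.400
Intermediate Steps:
P = -⅖ (P = -2*⅕ = -⅖ ≈ -0.40000)
I(O, z) = -12*O (I(O, z) = -3*O*4 = -12*O)
f(C) = 12*C (f(C) = -12*C*(-1) = 12*C)
12 + (6*(f(P) + 5))*12 = 12 + (6*(12*(-⅖) + 5))*12 = 12 + (6*(-24/5 + 5))*12 = 12 + (6*(⅕))*12 = 12 + (6/5)*12 = 12 + 72/5 = 132/5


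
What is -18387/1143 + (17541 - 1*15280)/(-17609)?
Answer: -36262334/2236343 ≈ -16.215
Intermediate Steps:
-18387/1143 + (17541 - 1*15280)/(-17609) = -18387*1/1143 + (17541 - 15280)*(-1/17609) = -2043/127 + 2261*(-1/17609) = -2043/127 - 2261/17609 = -36262334/2236343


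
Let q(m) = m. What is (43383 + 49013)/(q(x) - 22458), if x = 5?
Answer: -92396/22453 ≈ -4.1151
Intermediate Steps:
(43383 + 49013)/(q(x) - 22458) = (43383 + 49013)/(5 - 22458) = 92396/(-22453) = 92396*(-1/22453) = -92396/22453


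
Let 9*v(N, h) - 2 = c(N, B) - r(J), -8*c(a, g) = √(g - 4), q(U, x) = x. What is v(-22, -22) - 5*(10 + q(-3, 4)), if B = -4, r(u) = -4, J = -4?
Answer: -208/3 - I*√2/36 ≈ -69.333 - 0.039284*I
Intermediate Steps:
c(a, g) = -√(-4 + g)/8 (c(a, g) = -√(g - 4)/8 = -√(-4 + g)/8)
v(N, h) = ⅔ - I*√2/36 (v(N, h) = 2/9 + (-√(-4 - 4)/8 - 1*(-4))/9 = 2/9 + (-I*√2/4 + 4)/9 = 2/9 + (4 - I*√2/4)/9 = 2/9 + (4/9 - I*√2/36) = ⅔ - I*√2/36)
v(-22, -22) - 5*(10 + q(-3, 4)) = (⅔ - I*√2/36) - 5*(10 + 4) = (⅔ - I*√2/36) - 5*14 = (⅔ - I*√2/36) - 1*70 = (⅔ - I*√2/36) - 70 = -208/3 - I*√2/36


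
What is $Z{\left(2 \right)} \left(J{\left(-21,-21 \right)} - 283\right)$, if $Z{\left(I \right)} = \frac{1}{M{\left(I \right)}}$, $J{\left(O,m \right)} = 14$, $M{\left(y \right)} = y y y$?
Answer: $- \frac{269}{8} \approx -33.625$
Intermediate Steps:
$M{\left(y \right)} = y^{3}$ ($M{\left(y \right)} = y^{2} y = y^{3}$)
$Z{\left(I \right)} = \frac{1}{I^{3}}$
$Z{\left(2 \right)} \left(J{\left(-21,-21 \right)} - 283\right) = \frac{14 - 283}{8} = \frac{1}{8} \left(-269\right) = - \frac{269}{8}$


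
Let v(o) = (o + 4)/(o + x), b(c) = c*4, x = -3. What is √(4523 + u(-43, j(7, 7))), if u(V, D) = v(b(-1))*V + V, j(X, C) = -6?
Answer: 8*√70 ≈ 66.933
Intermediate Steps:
b(c) = 4*c
v(o) = (4 + o)/(-3 + o) (v(o) = (o + 4)/(o - 3) = (4 + o)/(-3 + o))
u(V, D) = V (u(V, D) = ((4 + 4*(-1))/(-3 + 4*(-1)))*V + V = ((4 - 4)/(-3 - 4))*V + V = (0/(-7))*V + V = (-⅐*0)*V + V = 0*V + V = 0 + V = V)
√(4523 + u(-43, j(7, 7))) = √(4523 - 43) = √4480 = 8*√70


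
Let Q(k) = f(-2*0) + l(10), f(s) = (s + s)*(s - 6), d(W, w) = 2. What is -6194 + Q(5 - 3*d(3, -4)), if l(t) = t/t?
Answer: -6193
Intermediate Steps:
f(s) = 2*s*(-6 + s) (f(s) = (2*s)*(-6 + s) = 2*s*(-6 + s))
l(t) = 1
Q(k) = 1 (Q(k) = 2*(-2*0)*(-6 - 2*0) + 1 = 2*0*(-6 + 0) + 1 = 2*0*(-6) + 1 = 0 + 1 = 1)
-6194 + Q(5 - 3*d(3, -4)) = -6194 + 1 = -6193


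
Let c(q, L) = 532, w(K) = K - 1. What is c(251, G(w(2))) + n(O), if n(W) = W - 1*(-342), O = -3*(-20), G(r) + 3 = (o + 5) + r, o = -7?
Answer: 934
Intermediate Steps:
w(K) = -1 + K
G(r) = -5 + r (G(r) = -3 + ((-7 + 5) + r) = -3 + (-2 + r) = -5 + r)
O = 60
n(W) = 342 + W (n(W) = W + 342 = 342 + W)
c(251, G(w(2))) + n(O) = 532 + (342 + 60) = 532 + 402 = 934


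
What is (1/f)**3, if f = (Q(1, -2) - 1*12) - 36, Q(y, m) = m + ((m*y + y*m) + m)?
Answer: -1/175616 ≈ -5.6942e-6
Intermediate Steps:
Q(y, m) = 2*m + 2*m*y (Q(y, m) = m + ((m*y + m*y) + m) = m + (2*m*y + m) = m + (m + 2*m*y) = 2*m + 2*m*y)
f = -56 (f = (2*(-2)*(1 + 1) - 1*12) - 36 = (2*(-2)*2 - 12) - 36 = (-8 - 12) - 36 = -20 - 36 = -56)
(1/f)**3 = (1/(-56))**3 = (-1/56)**3 = -1/175616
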